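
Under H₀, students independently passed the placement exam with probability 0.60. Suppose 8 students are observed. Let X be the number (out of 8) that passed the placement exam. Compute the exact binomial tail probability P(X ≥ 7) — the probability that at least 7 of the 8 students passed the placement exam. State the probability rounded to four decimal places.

X ~ Binomial(n=8, p=0.60).
P(X ≥ 7) = C(8,7)·0.60^7·0.40^1 + C(8,8)·0.60^8·0.40^0.
= 0.089580 + 0.016796 = 0.1064.

P = 0.1064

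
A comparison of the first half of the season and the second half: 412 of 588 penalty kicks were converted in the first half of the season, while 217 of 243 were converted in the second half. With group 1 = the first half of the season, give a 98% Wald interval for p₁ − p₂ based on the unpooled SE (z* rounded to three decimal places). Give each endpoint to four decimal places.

(-0.2560, -0.1286)

p̂₁ = 0.70068, p̂₂ = 0.89300, so the observed difference is -0.19232.
SE = √(0.000356679 + 0.000393201) = √0.000749880 = 0.027384.
For 98% confidence, z* = 2.326. Margin of error = 0.06370.
Interval: -0.19232 ± 0.06370 → (-0.2560, -0.1286).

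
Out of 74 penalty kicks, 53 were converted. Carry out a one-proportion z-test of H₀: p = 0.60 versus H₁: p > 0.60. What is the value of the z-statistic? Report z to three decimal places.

p̂ = 53/74 = 0.71622.
Null standard error: √(0.60·0.40/74) = √0.003243243 = 0.056949.
z = (0.71622 − 0.60)/0.056949 = 0.11622/0.056949 = 2.041.

z = 2.041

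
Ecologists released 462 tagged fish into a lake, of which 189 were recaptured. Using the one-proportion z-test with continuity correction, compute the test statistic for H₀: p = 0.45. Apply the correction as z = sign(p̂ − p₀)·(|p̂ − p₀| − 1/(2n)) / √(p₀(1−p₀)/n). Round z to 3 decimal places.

z = -1.721

Sample proportion p̂ = 189/462 = 0.40909. p̂ − p₀ = -0.040909.
1/(2n) = 0.001082.
Corrected numerator: |-0.040909| − 0.001082 = 0.039827.
SE₀ = √(0.45·0.55/462) = 0.023146.
z = −0.039827/0.023146 = -1.721.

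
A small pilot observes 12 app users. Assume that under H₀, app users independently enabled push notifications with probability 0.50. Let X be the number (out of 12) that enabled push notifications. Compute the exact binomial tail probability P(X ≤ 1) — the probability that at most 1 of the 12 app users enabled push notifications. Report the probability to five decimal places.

P = 0.00317

X ~ Binomial(n=12, p=0.50).
P(X ≤ 1) = C(12,0)·0.50^0·0.50^12 + C(12,1)·0.50^1·0.50^11.
= 0.000244 + 0.002930 = 0.00317.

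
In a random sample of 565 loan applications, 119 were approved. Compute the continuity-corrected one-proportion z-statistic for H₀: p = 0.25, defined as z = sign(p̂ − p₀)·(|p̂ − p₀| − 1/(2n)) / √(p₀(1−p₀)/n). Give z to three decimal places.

The sample proportion is 119/565 = 0.21062. p̂ − p₀ = -0.039381.
Continuity correction 1/(2n) = 1/1130 = 0.000885.
Corrected numerator: |-0.039381| − 0.000885 = 0.038496.
Under H₀, SE = √(p₀(1−p₀)/n) = √(0.25·0.75/565) = √0.000331858 = 0.018217.
z = (−)0.038496/0.018217 = -2.113.

z = -2.113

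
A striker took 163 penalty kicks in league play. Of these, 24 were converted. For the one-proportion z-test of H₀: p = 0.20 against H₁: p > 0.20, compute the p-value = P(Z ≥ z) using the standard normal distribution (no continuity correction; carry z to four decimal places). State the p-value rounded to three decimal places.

p̂ = 24/163 = 0.14724.
SE₀ = √(0.20·0.80/163) = 0.031330.
Test statistic (full precision, shown to 4 dp): z = (24/163 − 0.20)/SE₀ ≈ -1.6840.
From the standard normal, P(Z ≥ z) = 0.954.

p-value = 0.954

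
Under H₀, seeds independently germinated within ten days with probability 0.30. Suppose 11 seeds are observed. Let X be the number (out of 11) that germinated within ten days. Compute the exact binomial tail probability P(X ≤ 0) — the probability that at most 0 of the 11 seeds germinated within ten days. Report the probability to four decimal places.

P = 0.0198

X ~ Binomial(n=11, p=0.30).
P(X ≤ 0) = C(11,0)·0.30^0·0.70^11.
= 0.019773 = 0.0198.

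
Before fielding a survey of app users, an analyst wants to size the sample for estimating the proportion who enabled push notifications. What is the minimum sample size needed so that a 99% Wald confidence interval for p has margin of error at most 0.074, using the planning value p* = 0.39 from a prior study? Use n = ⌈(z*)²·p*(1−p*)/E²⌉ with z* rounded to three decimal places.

n = 289

z* = 2.576 at the 99% level.
p*(1−p*) = 0.2379.
(z*)²·p*(1−p*)/E² = 6.635776·0.2379/0.005476 = 288.285.
Rounding up, n = 289.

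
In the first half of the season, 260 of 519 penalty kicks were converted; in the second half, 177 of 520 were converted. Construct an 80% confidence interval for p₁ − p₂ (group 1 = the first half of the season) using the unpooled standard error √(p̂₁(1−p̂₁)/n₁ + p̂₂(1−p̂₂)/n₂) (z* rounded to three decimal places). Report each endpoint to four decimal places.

p̂₁ = 0.50096, p̂₂ = 0.34038, so the observed difference is 0.16058.
SE = √(0.000481694 + 0.000431775) = √0.000913469 = 0.030224.
The 80% critical value is z* = 1.282. Margin = 1.282·0.030224 = 0.03875.
So the interval runs from 0.1218 to 0.1993.

(0.1218, 0.1993)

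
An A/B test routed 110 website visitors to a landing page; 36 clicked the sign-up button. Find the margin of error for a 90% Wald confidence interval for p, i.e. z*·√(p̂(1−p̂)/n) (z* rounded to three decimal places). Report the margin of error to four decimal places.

p̂ = 36/110 = 0.32727.
Standard error of p̂: √(0.220165/110) = √0.002001503 = 0.044738.
For 90% confidence, z* = 1.645.
So ME = 0.0736.

ME = 0.0736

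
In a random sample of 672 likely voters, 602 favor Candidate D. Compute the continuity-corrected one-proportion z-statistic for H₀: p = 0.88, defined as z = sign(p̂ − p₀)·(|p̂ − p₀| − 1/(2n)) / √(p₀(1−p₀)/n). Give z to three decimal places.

p̂ = 602/672 = 0.89583. p̂ − p₀ = 0.015833.
1/(2n) = 0.000744.
Corrected numerator: |0.015833| − 0.000744 = 0.015089.
Under H₀, SE = √(p₀(1−p₀)/n) = √(0.88·0.12/672) = √0.000157143 = 0.012536.
z = (+)0.015089/0.012536 = 1.204.

z = 1.204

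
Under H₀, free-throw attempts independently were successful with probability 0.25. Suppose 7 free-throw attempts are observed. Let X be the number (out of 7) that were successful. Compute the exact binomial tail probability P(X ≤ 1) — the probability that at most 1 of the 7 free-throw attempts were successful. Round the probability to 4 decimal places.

X ~ Binomial(n=7, p=0.25).
P(X ≤ 1) = C(7,0)·0.25^0·0.75^7 + C(7,1)·0.25^1·0.75^6.
= 0.133484 + 0.311462 = 0.4449.

P = 0.4449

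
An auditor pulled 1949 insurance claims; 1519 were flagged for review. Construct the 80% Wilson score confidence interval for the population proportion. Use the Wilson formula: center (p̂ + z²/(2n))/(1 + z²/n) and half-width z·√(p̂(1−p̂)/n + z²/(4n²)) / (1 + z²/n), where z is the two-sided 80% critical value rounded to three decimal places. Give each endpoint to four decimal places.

(0.7671, 0.7912)

Here p̂ = 1519/1949 = 0.77937 and z = 1.282 (z² = 1.643524).
Denominator 1 + z²/n = 1 + 1.643524/1949 = 1.000843.
Adjusted center: (0.77937 + z²/(2n))/1.000843 = 0.77914.
Radicand: p̂(1−p̂)/n + z²/(4n²) = 0.000088225 + 0.000000108 = 0.000088333.
Half-width = z·√(radicand)/denom = 1.282·0.009399/1.000843 = 0.01204.
Interval: 0.77914 ± 0.01204 → (0.7671, 0.7912).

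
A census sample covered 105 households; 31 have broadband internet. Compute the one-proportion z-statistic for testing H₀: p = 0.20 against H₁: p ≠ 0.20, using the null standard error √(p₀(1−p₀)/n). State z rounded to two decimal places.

The sample proportion is 31/105 = 0.29524.
Null standard error: √(0.20·0.80/105) = √0.001523810 = 0.039036.
Test statistic: z = 0.09524/0.039036 = 2.44.

z = 2.44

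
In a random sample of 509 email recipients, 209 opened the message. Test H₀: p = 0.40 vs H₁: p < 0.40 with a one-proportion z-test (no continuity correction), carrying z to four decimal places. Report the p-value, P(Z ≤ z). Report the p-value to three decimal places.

The sample proportion is 209/509 = 0.41061.
Under H₀, SE = √(p₀(1−p₀)/n) = √(0.40·0.60/509) = √0.000471513 = 0.021714.
Test statistic (full precision, shown to 4 dp): z = (209/509 − 0.40)/SE₀ ≈ 0.4886.
p-value = P(Z ≤ z) with z = 0.4886 → 0.687.

p-value = 0.687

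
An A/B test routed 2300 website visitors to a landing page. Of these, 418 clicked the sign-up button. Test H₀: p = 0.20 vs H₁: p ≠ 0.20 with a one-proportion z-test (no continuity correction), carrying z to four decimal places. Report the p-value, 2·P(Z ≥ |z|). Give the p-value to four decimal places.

p-value = 0.0286

Sample proportion p̂ = 418/2300 = 0.18174.
Under H₀, SE = √(p₀(1−p₀)/n) = √(0.20·0.80/2300) = √0.000069565 = 0.008341.
Test statistic (full precision, shown to 4 dp): z = (418/2300 − 0.20)/SE₀ ≈ -2.1894.
p-value = 2·P(Z ≥ |z|) with z = -2.1894 → 0.0286.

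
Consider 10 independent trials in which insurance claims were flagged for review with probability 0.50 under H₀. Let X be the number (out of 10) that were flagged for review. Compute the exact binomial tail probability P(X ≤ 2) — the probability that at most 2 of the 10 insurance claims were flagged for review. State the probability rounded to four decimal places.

P = 0.0547

X is binomial with n = 10 and p = 0.50.
P(X ≤ 2) = C(10,0)·0.50^0·0.50^10 + C(10,1)·0.50^1·0.50^9 + C(10,2)·0.50^2·0.50^8.
= 0.000977 + 0.009766 + 0.043945 = 0.0547.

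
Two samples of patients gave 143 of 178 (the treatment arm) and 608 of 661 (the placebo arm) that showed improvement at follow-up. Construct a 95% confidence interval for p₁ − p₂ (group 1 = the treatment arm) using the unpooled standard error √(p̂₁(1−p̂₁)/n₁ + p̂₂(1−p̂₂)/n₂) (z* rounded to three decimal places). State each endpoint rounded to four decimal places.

(-0.1784, -0.0545)

p̂₁ = 0.80337, p̂₂ = 0.91982, so the observed difference is -0.11645.
Unpooled SE = √(p̂₁(1−p̂₁)/n₁ + p̂₂(1−p̂₂)/n₂) = √(0.000887450 + 0.000111577) = 0.031607.
The 95% critical value is z* = 1.960. Margin of error = 0.06195.
Interval: -0.11645 ± 0.06195 → (-0.1784, -0.0545).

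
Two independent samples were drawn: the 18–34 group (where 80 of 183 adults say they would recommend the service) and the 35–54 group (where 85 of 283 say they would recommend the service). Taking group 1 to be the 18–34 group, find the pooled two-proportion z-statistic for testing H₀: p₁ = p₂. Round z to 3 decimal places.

z = 3.016

Sample proportions: p̂₁ = 80/183 = 0.43716 and p̂₂ = 85/283 = 0.30035.
Pooling: p̂ = 165/466 = 0.35408.
SE = √[p̂(1−p̂)(1/n₁+1/n₂)] = √[0.35408·0.64592·(1/183+1/283)] ≈ 0.045364.
z = (p̂₁ − p̂₂)/SE = (0.43716 − 0.30035)/0.045364 = 0.13681/0.045364 = 3.016.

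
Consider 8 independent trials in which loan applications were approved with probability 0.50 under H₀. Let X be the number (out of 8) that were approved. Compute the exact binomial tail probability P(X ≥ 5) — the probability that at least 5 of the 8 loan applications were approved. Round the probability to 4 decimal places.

P = 0.3633

X ~ Binomial(n=8, p=0.50).
P(X ≥ 5) = C(8,5)·0.50^5·0.50^3 + C(8,6)·0.50^6·0.50^2 + C(8,7)·0.50^7·0.50^1 + C(8,8)·0.50^8·0.50^0.
= 0.218750 + 0.109375 + 0.031250 + 0.003906 = 0.3633.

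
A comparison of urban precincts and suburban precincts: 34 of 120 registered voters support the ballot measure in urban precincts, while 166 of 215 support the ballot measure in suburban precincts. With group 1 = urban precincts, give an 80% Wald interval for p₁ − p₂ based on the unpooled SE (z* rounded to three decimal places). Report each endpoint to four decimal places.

p̂₁ = 34/120 = 0.28333, p̂₂ = 166/215 = 0.77209; p̂₁ − p̂₂ = -0.48876.
Unpooled SE = √(p̂₁(1−p̂₁)/n₁ + p̂₂(1−p̂₂)/n₂) = √(0.001692130 + 0.000818444) = 0.050106.
z* = 1.282 at the 80% level. Margin = 1.282·0.050106 = 0.06424.
CI: -0.48876 ± 0.06424 = (-0.5530, -0.4245).

(-0.5530, -0.4245)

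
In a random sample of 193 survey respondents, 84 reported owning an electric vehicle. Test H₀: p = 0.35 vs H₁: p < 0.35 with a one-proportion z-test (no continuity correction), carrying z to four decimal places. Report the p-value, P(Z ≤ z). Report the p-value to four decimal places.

p-value = 0.9935

With x = 84 successes in n = 193, p̂ = 0.43523.
Under H₀, SE = √(p₀(1−p₀)/n) = √(0.35·0.65/193) = √0.001178756 = 0.034333.
Test statistic (full precision, shown to 4 dp): z = (84/193 − 0.35)/SE₀ ≈ 2.4825.
p-value = P(Z ≤ z) with z = 2.4825 → 0.9935.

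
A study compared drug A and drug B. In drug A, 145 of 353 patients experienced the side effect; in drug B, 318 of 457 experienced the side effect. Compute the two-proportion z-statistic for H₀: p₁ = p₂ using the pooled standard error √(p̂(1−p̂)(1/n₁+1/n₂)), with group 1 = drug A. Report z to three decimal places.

z = -8.130

p̂₁ = 145/353 = 0.41076, p̂₂ = 318/457 = 0.69584.
Pooled p̂ = (145+318)/(353+457) = 463/810 = 0.57160.
Pooled SE = √[0.2448727·0.00502104] ≈ 0.035064.
z = (p̂₁ − p̂₂)/SE = (0.41076 − 0.69584)/0.035064 = -0.28508/0.035064 = -8.130.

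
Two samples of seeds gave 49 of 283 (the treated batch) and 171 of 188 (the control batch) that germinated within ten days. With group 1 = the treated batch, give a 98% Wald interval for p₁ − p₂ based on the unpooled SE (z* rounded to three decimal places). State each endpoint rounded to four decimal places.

(-0.8079, -0.6650)

p̂₁ = 0.17314, p̂₂ = 0.90957, so the observed difference is -0.73643.
Unpooled SE = √(p̂₁(1−p̂₁)/n₁ + p̂₂(1−p̂₂)/n₂) = √(0.000505886 + 0.000437493) = 0.030714.
For 98% confidence, z* = 2.326. Margin of error = 0.07144.
Interval: -0.73643 ± 0.07144 → (-0.8079, -0.6650).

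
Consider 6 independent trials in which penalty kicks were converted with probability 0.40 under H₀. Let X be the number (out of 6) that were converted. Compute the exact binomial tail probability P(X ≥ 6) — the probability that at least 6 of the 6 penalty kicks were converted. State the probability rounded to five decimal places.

P = 0.00410

X is binomial with n = 6 and p = 0.40.
P(X ≥ 6) = C(6,6)·0.40^6·0.60^0.
= 0.004096 = 0.00410.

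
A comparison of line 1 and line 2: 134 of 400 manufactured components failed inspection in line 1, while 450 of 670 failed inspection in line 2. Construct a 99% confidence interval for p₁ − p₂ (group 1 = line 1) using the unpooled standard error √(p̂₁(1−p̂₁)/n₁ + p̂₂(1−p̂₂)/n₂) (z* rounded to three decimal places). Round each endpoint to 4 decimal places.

p̂₁ = 0.33500, p̂₂ = 0.67164, so the observed difference is -0.33664.
SE = √(0.000556938 + 0.000329163) = √0.000886101 = 0.029767.
The 99% critical value is z* = 2.576. Margin of error = 0.07668.
Interval: -0.33664 ± 0.07668 → (-0.4133, -0.2600).

(-0.4133, -0.2600)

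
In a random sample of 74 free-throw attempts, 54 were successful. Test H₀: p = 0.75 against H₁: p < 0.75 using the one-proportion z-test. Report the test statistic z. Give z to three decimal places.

z = -0.403

The sample proportion is 54/74 = 0.72973.
SE₀ = √(0.75·0.25/74) = 0.050337.
Test statistic: z = -0.02027/0.050337 = -0.403.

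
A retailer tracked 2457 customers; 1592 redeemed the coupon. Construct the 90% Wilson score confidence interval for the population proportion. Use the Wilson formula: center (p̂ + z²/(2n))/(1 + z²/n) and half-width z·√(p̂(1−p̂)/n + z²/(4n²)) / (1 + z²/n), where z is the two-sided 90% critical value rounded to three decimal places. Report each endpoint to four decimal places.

p̂ = 1592/2457 = 0.64794; z = 1.645, so z² = 2.706025.
1 + z²/n = 1.001101.
Adjusted center: (0.64794 + z²/(2n))/1.001101 = 0.64778.
Radicand: p̂(1−p̂)/n + z²/(4n²) = 0.000092842 + 0.000000112 = 0.000092954.
Half-width = 1.645·√0.000092954/1.001101 = 0.01584.
So the interval runs from 0.6319 to 0.6636.

(0.6319, 0.6636)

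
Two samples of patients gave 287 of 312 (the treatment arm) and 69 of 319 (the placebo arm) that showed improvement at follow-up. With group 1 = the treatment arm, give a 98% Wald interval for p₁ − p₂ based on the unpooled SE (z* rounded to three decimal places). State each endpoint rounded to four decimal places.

p̂₁ = 287/312 = 0.91987, p̂₂ = 69/319 = 0.21630; p̂₁ − p̂₂ = 0.70357.
SE = √(0.000236243 + 0.000531394) = √0.000767637 = 0.027706.
The 98% critical value is z* = 2.326. Margin of error = 0.06444.
CI: 0.70357 ± 0.06444 = (0.6391, 0.7680).

(0.6391, 0.7680)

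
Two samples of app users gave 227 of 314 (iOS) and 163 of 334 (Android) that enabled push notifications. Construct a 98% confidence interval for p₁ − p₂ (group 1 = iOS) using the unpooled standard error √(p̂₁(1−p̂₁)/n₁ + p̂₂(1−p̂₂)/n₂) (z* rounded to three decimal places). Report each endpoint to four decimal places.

(0.1483, 0.3215)

p̂₁ = 0.72293, p̂₂ = 0.48802, so the observed difference is 0.23491.
Unpooled SE = √(p̂₁(1−p̂₁)/n₁ + p̂₂(1−p̂₂)/n₂) = √(0.000637905 + 0.000748074) = 0.037229.
For 98% confidence, z* = 2.326. Margin of error = 0.08659.
So the interval runs from 0.1483 to 0.3215.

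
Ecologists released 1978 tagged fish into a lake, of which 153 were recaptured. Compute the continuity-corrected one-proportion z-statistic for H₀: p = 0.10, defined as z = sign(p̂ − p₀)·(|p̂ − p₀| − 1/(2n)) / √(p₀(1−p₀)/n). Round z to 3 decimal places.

With x = 153 successes in n = 1978, p̂ = 0.07735. p̂ − p₀ = -0.022649.
1/(2n) = 0.000253.
Corrected numerator: |-0.022649| − 0.000253 = 0.022396.
Null standard error: √(0.10·0.90/1978) = √0.000045501 = 0.006745.
z = (−)0.022396/0.006745 = -3.320.

z = -3.320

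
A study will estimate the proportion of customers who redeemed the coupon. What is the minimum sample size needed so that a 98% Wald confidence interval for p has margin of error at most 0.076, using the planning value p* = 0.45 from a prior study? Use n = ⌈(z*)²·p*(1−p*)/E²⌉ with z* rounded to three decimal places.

z* = 2.326 at the 98% level.
p*(1−p*) = 0.45·0.55 = 0.2475.
Required n before rounding: 5.410276 × 0.2475 / 0.076² = 231.829.
⌈231.829⌉ = 232.

n = 232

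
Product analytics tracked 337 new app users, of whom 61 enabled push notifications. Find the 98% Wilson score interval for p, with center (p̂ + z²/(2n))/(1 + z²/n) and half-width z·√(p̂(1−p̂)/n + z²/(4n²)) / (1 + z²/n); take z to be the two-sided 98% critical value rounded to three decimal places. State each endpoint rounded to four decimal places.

Here p̂ = 61/337 = 0.18101 and z = 2.326 (z² = 5.410276).
1 + z²/n = 1.016054.
Center = (0.18101 + 0.008027)/1.016054 = 0.18605.
Radicand: p̂(1−p̂)/n + z²/(4n²) = 0.000439895 + 0.000011910 = 0.000451805.
Half-width = z·√(radicand)/denom = 2.326·0.021256/1.016054 = 0.04866.
CI: 0.18605 ± 0.04866 = (0.1374, 0.2347).

(0.1374, 0.2347)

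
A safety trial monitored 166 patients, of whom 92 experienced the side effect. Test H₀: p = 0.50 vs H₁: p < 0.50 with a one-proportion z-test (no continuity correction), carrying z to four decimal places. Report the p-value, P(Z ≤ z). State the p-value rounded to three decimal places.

p̂ = 92/166 = 0.55422.
SE₀ = √(0.50·0.50/166) = 0.038808.
z = (p̂ − p₀)/SE = (92/166 − 0.50)/0.038808 ≈ 1.3971.
From the standard normal, P(Z ≤ z) = 0.919.

p-value = 0.919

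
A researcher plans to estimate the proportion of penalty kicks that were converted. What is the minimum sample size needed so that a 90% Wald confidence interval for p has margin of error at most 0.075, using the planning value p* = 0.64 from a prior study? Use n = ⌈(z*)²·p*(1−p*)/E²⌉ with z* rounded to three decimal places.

For 90% confidence, z* = 1.645.
p*(1−p*) = 0.64·0.36 = 0.2304.
(z*)²·p*(1−p*)/E² = 2.706025·0.2304/0.005625 = 110.839.
⌈110.839⌉ = 111.

n = 111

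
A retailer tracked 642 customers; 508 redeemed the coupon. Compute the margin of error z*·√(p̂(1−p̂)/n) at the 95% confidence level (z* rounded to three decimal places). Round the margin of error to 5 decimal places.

p̂ = 508/642 = 0.79128.
SE(p̂) = √(0.79128·0.20872/642) = 0.016039.
z* = 1.960 at the 95% level.
So ME = 0.03144.

ME = 0.03144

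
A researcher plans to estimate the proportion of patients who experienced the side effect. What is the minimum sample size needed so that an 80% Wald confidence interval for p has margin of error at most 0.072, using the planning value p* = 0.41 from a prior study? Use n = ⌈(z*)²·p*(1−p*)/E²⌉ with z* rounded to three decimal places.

The 80% critical value is z* = 1.282.
p*(1−p*) = 0.2419.
(z*)²·p*(1−p*)/E² = 1.643524·0.2419/0.005184 = 76.691.
⌈76.691⌉ = 77.

n = 77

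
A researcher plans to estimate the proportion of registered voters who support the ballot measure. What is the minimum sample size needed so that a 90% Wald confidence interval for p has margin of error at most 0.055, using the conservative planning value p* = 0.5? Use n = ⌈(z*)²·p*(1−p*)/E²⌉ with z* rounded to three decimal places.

z* = 1.645 at the 90% level.
p*(1−p*) = 0.2500.
(z*)²·p*(1−p*)/E² = 2.706025·0.2500/0.003025 = 223.638.
⌈223.638⌉ = 224.

n = 224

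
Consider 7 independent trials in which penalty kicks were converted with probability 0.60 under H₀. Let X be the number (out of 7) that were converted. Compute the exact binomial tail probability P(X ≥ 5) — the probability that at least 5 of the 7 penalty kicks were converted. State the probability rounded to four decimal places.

X is binomial with n = 7 and p = 0.60.
P(X ≥ 5) = C(7,5)·0.60^5·0.40^2 + C(7,6)·0.60^6·0.40^1 + C(7,7)·0.60^7·0.40^0.
= 0.261274 + 0.130637 + 0.027994 = 0.4199.

P = 0.4199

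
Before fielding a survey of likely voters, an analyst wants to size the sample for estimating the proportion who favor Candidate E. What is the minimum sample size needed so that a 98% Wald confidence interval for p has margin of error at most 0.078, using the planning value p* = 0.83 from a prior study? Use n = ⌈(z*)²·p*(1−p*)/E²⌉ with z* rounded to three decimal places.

z* = 2.326 at the 98% level.
p*(1−p*) = 0.1411.
Required n before rounding: 5.410276 × 0.1411 / 0.078² = 125.475.
Rounding up, n = 126.

n = 126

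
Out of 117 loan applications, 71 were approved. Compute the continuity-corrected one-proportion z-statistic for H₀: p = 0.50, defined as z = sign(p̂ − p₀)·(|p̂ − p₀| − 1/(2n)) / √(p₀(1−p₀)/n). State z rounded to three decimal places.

z = 2.219

Sample proportion p̂ = 71/117 = 0.60684. p̂ − p₀ = 0.106838.
Continuity correction 1/(2n) = 1/234 = 0.004274.
Corrected numerator: |0.106838| − 0.004274 = 0.102564.
Null standard error: √(0.50·0.50/117) = √0.002136752 = 0.046225.
z = (+)0.102564/0.046225 = 2.219.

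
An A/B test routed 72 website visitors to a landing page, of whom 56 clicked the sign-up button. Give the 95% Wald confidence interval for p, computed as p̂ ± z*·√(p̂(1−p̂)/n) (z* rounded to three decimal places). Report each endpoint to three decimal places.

The sample proportion is 56/72 = 0.77778.
Standard error of p̂: √(0.172840/72) = √0.002400549 = 0.048995.
The 95% critical value is z* = 1.960.
Margin = 1.960·0.048995 = 0.09603.
Interval: 0.77778 ± 0.09603 → (0.682, 0.874).

(0.682, 0.874)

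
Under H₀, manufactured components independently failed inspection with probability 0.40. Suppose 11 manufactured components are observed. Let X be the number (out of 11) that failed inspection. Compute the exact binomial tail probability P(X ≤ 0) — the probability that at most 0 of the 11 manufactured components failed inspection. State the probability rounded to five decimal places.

P = 0.00363

X is binomial with n = 11 and p = 0.40.
P(X ≤ 0) = C(11,0)·0.40^0·0.60^11.
= 0.003628 = 0.00363.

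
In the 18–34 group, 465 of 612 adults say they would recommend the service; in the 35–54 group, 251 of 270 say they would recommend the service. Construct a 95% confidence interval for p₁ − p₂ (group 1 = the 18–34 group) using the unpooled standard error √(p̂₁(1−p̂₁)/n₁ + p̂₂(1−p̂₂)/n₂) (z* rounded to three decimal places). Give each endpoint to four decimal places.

p̂₁ = 465/612 = 0.75980, p̂₂ = 251/270 = 0.92963; p̂₁ − p̂₂ = -0.16983.
SE = √(0.000298206 + 0.000242290) = √0.000540496 = 0.023249.
For 95% confidence, z* = 1.960. Margin = 1.960·0.023249 = 0.04557.
Interval: -0.16983 ± 0.04557 → (-0.2154, -0.1243).

(-0.2154, -0.1243)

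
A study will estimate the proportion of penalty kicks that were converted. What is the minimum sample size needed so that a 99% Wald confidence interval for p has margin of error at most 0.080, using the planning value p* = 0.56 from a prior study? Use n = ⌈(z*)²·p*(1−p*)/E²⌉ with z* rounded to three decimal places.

n = 256

z* = 2.576 at the 99% level.
p*(1−p*) = 0.2464.
Required n before rounding: 6.635776 × 0.2464 / 0.080² = 255.477.
Rounding up, n = 256.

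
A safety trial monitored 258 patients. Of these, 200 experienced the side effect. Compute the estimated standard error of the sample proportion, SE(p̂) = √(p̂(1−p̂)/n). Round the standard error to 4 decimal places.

With x = 200 successes in n = 258, p̂ = 0.77519.
p̂(1−p̂) = 0.174270.
SE = √(0.174270/258) = 0.0260.

SE = 0.0260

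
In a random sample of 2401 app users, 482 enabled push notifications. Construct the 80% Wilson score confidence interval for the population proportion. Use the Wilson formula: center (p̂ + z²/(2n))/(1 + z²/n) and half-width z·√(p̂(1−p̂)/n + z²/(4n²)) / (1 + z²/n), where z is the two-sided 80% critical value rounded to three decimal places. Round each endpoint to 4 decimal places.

p̂ = 482/2401 = 0.20075; z = 1.282, so z² = 1.643524.
1 + z²/n = 1.000685.
Adjusted center: (0.20075 + z²/(2n))/1.000685 = 0.20095.
Radicand: p̂(1−p̂)/n + z²/(4n²) = 0.000066826 + 0.000000071 = 0.000066897.
Half-width = z·√(radicand)/denom = 1.282·0.008179/1.000685 = 0.01048.
CI: 0.20095 ± 0.01048 = (0.1905, 0.2114).

(0.1905, 0.2114)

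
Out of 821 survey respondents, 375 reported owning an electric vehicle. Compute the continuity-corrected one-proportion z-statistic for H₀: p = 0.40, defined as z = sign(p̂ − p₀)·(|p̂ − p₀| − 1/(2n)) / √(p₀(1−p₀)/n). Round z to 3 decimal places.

Sample proportion p̂ = 375/821 = 0.45676. p̂ − p₀ = 0.056760.
Continuity correction 1/(2n) = 1/1642 = 0.000609.
Corrected numerator: |0.056760| − 0.000609 = 0.056151.
SE₀ = √(0.40·0.60/821) = 0.017098.
z = (+)0.056151/0.017098 = 3.284.

z = 3.284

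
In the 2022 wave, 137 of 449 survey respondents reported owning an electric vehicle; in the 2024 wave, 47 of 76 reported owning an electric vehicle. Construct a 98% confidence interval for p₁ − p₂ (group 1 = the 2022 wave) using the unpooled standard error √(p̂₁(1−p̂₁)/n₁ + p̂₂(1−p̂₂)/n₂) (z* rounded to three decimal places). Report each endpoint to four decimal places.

(-0.4524, -0.1742)

p̂₁ = 137/449 = 0.30512, p̂₂ = 47/76 = 0.61842; p̂₁ − p̂₂ = -0.31330.
Unpooled SE = √(p̂₁(1−p̂₁)/n₁ + p̂₂(1−p̂₂)/n₂) = √(0.000472211 + 0.003104953) = 0.059809.
For 98% confidence, z* = 2.326. Margin = 2.326·0.059809 = 0.13912.
So the interval runs from -0.4524 to -0.1742.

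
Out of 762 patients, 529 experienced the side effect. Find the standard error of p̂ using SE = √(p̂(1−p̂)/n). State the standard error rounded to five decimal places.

SE = 0.01669

The sample proportion is 529/762 = 0.69423.
p̂(1−p̂) = 0.212275.
SE = √(0.212275/762) = 0.01669.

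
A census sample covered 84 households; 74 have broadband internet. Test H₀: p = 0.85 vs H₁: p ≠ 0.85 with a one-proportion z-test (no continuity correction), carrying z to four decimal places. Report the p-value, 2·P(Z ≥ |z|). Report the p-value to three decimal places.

p̂ = 74/84 = 0.88095.
Null standard error: √(0.85·0.15/84) = √0.001517857 = 0.038960.
z = (p̂ − p₀)/SE = (74/84 − 0.85)/0.038960 ≈ 0.7945.
From the standard normal, 2·P(Z ≥ |z|) = 0.427.

p-value = 0.427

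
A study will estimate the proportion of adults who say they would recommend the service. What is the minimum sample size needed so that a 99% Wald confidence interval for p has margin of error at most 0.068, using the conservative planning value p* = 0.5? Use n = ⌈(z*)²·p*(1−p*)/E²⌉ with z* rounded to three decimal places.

n = 359

z* = 2.576 at the 99% level.
p*(1−p*) = 0.2500.
(z*)²·p*(1−p*)/E² = 6.635776·0.2500/0.004624 = 358.768.
Rounding up, n = 359.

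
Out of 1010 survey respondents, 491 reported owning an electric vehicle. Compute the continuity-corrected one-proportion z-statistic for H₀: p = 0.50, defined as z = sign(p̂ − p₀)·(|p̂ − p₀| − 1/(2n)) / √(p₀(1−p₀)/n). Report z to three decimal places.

z = -0.850

p̂ = 491/1010 = 0.48614. p̂ − p₀ = -0.013861.
Continuity correction 1/(2n) = 1/2020 = 0.000495.
Corrected numerator: |-0.013861| − 0.000495 = 0.013366.
Under H₀, SE = √(p₀(1−p₀)/n) = √(0.50·0.50/1010) = √0.000247525 = 0.015733.
z = (−)0.013366/0.015733 = -0.850.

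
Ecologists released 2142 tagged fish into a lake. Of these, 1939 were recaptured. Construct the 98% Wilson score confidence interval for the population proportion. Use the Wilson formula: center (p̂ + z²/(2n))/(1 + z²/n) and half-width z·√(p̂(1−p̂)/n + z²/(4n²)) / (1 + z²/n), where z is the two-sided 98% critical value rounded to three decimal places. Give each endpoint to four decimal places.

p̂ = 1939/2142 = 0.90523; z = 2.326, so z² = 5.410276.
1 + z²/n = 1.002526.
Adjusted center: (0.90523 + z²/(2n))/1.002526 = 0.90421.
Radicand: p̂(1−p̂)/n + z²/(4n²) = 0.000040051 + 0.000000295 = 0.000040346.
Half-width = 2.326·√0.000040346/1.002526 = 0.01474.
Interval: 0.90421 ± 0.01474 → (0.8895, 0.9189).

(0.8895, 0.9189)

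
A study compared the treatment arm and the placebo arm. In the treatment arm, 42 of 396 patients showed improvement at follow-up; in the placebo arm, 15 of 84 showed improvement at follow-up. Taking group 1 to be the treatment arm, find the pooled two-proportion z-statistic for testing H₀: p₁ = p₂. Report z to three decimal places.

Sample proportions: p̂₁ = 42/396 = 0.10606 and p̂₂ = 15/84 = 0.17857.
Pooled p̂ = (42+15)/(396+84) = 57/480 = 0.11875.
SE = √[p̂(1−p̂)(1/n₁+1/n₂)] = √[0.11875·0.88125·(1/396+1/84)] ≈ 0.038860.
z = (p̂₁ − p̂₂)/SE = (0.10606 − 0.17857)/0.038860 = -0.07251/0.038860 = -1.866.

z = -1.866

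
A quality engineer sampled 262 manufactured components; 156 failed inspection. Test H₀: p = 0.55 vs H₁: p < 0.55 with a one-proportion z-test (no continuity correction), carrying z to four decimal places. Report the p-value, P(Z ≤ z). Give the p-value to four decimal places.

Sample proportion p̂ = 156/262 = 0.59542.
SE₀ = √(0.55·0.45/262) = 0.030735.
z = (p̂ − p₀)/SE = (156/262 − 0.55)/0.030735 ≈ 1.4778.
p-value = P(Z ≤ z) with z = 1.4778 → 0.9303.

p-value = 0.9303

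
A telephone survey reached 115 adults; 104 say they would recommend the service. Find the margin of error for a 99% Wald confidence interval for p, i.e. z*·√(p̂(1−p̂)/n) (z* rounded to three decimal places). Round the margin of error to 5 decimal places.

With x = 104 successes in n = 115, p̂ = 0.90435.
Standard error of p̂: √(0.086503/115) = √0.000752199 = 0.027426.
For 99% confidence, z* = 2.576.
So ME = 0.07065.

ME = 0.07065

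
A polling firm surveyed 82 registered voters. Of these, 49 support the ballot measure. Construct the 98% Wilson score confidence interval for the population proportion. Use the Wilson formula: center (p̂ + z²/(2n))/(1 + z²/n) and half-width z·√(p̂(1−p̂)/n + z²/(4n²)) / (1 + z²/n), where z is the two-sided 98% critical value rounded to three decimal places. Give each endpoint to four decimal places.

(0.4694, 0.7137)

Here p̂ = 49/82 = 0.59756 and z = 2.326 (z² = 5.410276).
Denominator 1 + z²/n = 1 + 5.410276/82 = 1.065979.
Adjusted center: (0.59756 + z²/(2n))/1.065979 = 0.59152.
Radicand: p̂(1−p̂)/n + z²/(4n²) = 0.002932706 + 0.000201155 = 0.003133861.
Half-width = 2.326·√0.003133861/1.065979 = 0.12215.
So the interval runs from 0.4694 to 0.7137.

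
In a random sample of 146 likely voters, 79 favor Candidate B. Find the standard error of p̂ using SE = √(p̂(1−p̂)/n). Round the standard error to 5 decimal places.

Sample proportion p̂ = 79/146 = 0.54110.
p̂(1−p̂) = 0.54110·0.45890 = 0.248311.
SE = √(0.248311/146) = √0.001700760 = 0.04124.

SE = 0.04124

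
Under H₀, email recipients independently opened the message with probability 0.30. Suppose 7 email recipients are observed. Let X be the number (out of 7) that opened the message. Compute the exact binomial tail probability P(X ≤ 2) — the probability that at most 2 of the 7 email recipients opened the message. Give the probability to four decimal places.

P = 0.6471

X ~ Binomial(n=7, p=0.30).
P(X ≤ 2) = C(7,0)·0.30^0·0.70^7 + C(7,1)·0.30^1·0.70^6 + C(7,2)·0.30^2·0.70^5.
= 0.082354 + 0.247063 + 0.317652 = 0.6471.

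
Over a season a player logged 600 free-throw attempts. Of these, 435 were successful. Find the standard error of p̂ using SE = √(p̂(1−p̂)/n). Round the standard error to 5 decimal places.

SE = 0.01823

Sample proportion p̂ = 435/600 = 0.72500.
p̂(1−p̂) = 0.72500·0.27500 = 0.199375.
SE = √(0.199375/600) = 0.01823.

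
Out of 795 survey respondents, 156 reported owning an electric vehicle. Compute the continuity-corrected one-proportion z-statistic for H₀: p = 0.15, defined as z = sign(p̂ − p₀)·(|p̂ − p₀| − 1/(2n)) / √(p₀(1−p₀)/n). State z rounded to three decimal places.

Sample proportion p̂ = 156/795 = 0.19623. p̂ − p₀ = 0.046226.
Continuity correction 1/(2n) = 1/1590 = 0.000629.
Corrected numerator: |0.046226| − 0.000629 = 0.045597.
Null standard error: √(0.15·0.85/795) = √0.000160377 = 0.012664.
z = (+)0.045597/0.012664 = 3.601.

z = 3.601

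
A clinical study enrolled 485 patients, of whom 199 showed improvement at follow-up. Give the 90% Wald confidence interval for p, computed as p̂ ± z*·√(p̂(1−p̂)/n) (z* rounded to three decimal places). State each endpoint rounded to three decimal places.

(0.374, 0.447)

Sample proportion p̂ = 199/485 = 0.41031.
SE = √(p̂(1−p̂)/n) = √(0.241956/485) = 0.022336.
The 90% critical value is z* = 1.645.
Margin = 1.645·0.022336 = 0.03674.
So the interval runs from 0.374 to 0.447.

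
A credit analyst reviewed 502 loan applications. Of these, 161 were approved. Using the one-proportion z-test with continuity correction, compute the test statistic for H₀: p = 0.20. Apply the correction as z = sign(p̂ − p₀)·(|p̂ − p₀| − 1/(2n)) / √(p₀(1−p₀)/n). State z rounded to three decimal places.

p̂ = 161/502 = 0.32072. p̂ − p₀ = 0.120717.
Continuity correction 1/(2n) = 1/1004 = 0.000996.
Corrected numerator: |0.120717| − 0.000996 = 0.119721.
SE₀ = √(0.20·0.80/502) = 0.017853.
z = +0.119721/0.017853 = 6.706.

z = 6.706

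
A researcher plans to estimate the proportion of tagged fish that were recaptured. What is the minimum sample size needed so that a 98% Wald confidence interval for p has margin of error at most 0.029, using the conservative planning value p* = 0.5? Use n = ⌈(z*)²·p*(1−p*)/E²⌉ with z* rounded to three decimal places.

For 98% confidence, z* = 2.326.
p*(1−p*) = 0.50·0.50 = 0.2500.
Required n before rounding: 5.410276 × 0.2500 / 0.029² = 1608.287.
Rounding up, n = 1609.

n = 1609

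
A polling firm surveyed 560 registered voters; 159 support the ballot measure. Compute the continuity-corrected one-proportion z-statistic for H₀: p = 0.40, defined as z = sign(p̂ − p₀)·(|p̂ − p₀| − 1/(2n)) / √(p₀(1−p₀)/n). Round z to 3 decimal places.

z = -5.564

p̂ = 159/560 = 0.28393. p̂ − p₀ = -0.116071.
1/(2n) = 0.000893.
Corrected numerator: |-0.116071| − 0.000893 = 0.115178.
Under H₀, SE = √(p₀(1−p₀)/n) = √(0.40·0.60/560) = √0.000428571 = 0.020702.
z = −0.115178/0.020702 = -5.564.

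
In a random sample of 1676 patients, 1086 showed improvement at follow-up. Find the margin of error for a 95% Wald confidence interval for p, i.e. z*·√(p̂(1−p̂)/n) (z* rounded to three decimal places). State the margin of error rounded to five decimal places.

Sample proportion p̂ = 1086/1676 = 0.64797.
Standard error of p̂: √(0.228104/1676) = √0.000136101 = 0.011666.
z* = 1.960 at the 95% level.
Margin of error = z*·SE = 1.960 × 0.011666 = 0.02287.

ME = 0.02287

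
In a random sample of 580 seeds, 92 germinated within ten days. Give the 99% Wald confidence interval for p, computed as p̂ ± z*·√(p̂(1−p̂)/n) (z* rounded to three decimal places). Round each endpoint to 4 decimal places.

The sample proportion is 92/580 = 0.15862.
SE(p̂) = √(0.15862·0.84138/580) = 0.015169.
For 99% confidence, z* = 2.576.
Margin = 2.576·0.015169 = 0.03908.
Interval: 0.15862 ± 0.03908 → (0.1195, 0.1977).

(0.1195, 0.1977)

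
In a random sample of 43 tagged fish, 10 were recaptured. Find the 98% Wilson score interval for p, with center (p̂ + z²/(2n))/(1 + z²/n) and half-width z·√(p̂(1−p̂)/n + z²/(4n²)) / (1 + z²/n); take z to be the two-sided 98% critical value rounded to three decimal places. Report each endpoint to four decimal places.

(0.1181, 0.4068)

p̂ = 10/43 = 0.23256; z = 2.326, so z² = 5.410276.
1 + z²/n = 1.125820.
Center = (0.23256 + 0.062910)/1.125820 = 0.26245.
Radicand: p̂(1−p̂)/n + z²/(4n²) = 0.004150578 + 0.000731514 = 0.004882092.
Half-width = 2.326·√0.004882092/1.125820 = 0.14436.
So the interval runs from 0.1181 to 0.4068.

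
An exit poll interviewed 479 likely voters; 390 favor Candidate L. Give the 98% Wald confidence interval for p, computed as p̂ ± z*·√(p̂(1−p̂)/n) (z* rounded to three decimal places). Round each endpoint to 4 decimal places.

p̂ = 390/479 = 0.81420.
Standard error of p̂: √(0.151281/479) = √0.000315826 = 0.017771.
For 98% confidence, z* = 2.326.
Margin = 2.326·0.017771 = 0.04134.
So the interval runs from 0.7729 to 0.8555.

(0.7729, 0.8555)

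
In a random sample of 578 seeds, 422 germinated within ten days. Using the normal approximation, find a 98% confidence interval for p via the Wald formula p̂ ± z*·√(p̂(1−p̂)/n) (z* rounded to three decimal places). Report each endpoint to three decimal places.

(0.687, 0.773)

p̂ = 422/578 = 0.73010.
SE(p̂) = √(0.73010·0.26990/578) = 0.018464.
The 98% critical value is z* = 2.326.
Margin = 2.326·0.018464 = 0.04295.
CI: 0.73010 ± 0.04295 = (0.687, 0.773).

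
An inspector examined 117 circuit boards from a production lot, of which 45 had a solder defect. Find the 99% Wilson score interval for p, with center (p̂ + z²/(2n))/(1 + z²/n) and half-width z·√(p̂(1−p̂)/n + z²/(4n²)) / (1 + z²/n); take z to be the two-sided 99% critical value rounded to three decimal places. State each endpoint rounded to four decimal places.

p̂ = 45/117 = 0.38462; z = 2.576, so z² = 6.635776.
1 + z²/n = 1.056716.
Adjusted center: (0.38462 + z²/(2n))/1.056716 = 0.39081.
Radicand: p̂(1−p̂)/n + z²/(4n²) = 0.002022961 + 0.000121188 = 0.002144149.
Half-width = z·√(radicand)/denom = 2.576·0.046305/1.056716 = 0.11288.
So the interval runs from 0.2779 to 0.5037.

(0.2779, 0.5037)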